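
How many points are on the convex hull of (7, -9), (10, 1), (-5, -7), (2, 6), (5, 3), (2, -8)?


Convex hull vertices (CCW): (-5, -7), (7, -9), (10, 1), (2, 6)
Count = 4

4


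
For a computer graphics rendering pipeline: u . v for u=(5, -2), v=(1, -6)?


u . v = u_x*v_x + u_y*v_y = 5*1 + (-2)*(-6)
= 5 + 12 = 17

17


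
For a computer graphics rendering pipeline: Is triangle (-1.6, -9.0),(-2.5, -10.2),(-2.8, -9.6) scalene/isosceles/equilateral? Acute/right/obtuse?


Side lengths squared: AB^2=2.25, BC^2=0.45, CA^2=1.8
Sorted: [0.45, 1.8, 2.25]
By sides: Scalene, By angles: Right

Scalene, Right


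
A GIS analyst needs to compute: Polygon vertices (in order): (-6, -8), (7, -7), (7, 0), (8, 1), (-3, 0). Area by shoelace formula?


Shoelace sum: ((-6)*(-7) - 7*(-8)) + (7*0 - 7*(-7)) + (7*1 - 8*0) + (8*0 - (-3)*1) + ((-3)*(-8) - (-6)*0)
= 181
Area = |181|/2 = 90.5

90.5


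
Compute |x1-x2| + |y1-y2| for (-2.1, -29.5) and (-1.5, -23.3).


|(-2.1)-(-1.5)| + |(-29.5)-(-23.3)| = 0.6 + 6.2 = 6.8

6.8


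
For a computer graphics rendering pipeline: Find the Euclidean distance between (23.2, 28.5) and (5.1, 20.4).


dx=-18.1, dy=-8.1
d^2 = (-18.1)^2 + (-8.1)^2 = 393.22
d = sqrt(393.22) = 19.8298

19.8298


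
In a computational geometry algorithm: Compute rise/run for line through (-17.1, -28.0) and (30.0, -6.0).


slope = (y2-y1)/(x2-x1) = ((-6)-(-28))/(30-(-17.1)) = 22/47.1 = 0.4671

0.4671


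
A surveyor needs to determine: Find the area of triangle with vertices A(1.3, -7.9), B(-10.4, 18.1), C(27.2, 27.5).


Area = |x_A(y_B-y_C) + x_B(y_C-y_A) + x_C(y_A-y_B)|/2
= |(-12.22) + (-368.16) + (-707.2)|/2
= 1087.58/2 = 543.79

543.79


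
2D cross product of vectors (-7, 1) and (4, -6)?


u x v = u_x*v_y - u_y*v_x = (-7)*(-6) - 1*4
= 42 - 4 = 38

38


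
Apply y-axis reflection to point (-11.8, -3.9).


Reflection over y-axis: (x,y) -> (-x,y)
(-11.8, -3.9) -> (11.8, -3.9)

(11.8, -3.9)


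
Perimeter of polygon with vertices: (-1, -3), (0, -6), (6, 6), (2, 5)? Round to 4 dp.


Sides: (-1, -3)->(0, -6): sqrt(10) = 3.162278, (0, -6)->(6, 6): sqrt(180) = 13.416408, (6, 6)->(2, 5): sqrt(17) = 4.123106, (2, 5)->(-1, -3): sqrt(73) = 8.544004
Sum = 29.245796
Perimeter = 29.2458

29.2458


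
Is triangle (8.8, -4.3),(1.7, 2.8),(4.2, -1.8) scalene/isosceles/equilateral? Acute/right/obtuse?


Side lengths squared: AB^2=100.82, BC^2=27.41, CA^2=27.41
Sorted: [27.41, 27.41, 100.82]
By sides: Isosceles, By angles: Obtuse

Isosceles, Obtuse


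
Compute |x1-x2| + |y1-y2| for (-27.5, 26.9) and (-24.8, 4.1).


|(-27.5)-(-24.8)| + |26.9-4.1| = 2.7 + 22.8 = 25.5

25.5


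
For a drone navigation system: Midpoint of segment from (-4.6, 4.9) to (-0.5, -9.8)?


M = (((-4.6)+(-0.5))/2, (4.9+(-9.8))/2)
= (-2.55, -2.45)

(-2.55, -2.45)


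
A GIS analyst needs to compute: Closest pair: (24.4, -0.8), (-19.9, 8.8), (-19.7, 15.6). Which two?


d(P0,P1) = 45.3282, d(P0,P2) = 47.0507, d(P1,P2) = 6.8029
Closest: P1 and P2

Closest pair: (-19.9, 8.8) and (-19.7, 15.6), distance = 6.8029


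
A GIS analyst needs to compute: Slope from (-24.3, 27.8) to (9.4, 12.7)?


slope = (y2-y1)/(x2-x1) = (12.7-27.8)/(9.4-(-24.3)) = (-15.1)/33.7 = -0.4481

-0.4481


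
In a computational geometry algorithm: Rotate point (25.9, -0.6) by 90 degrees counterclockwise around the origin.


90° CCW: (x,y) -> (-y, x)
(25.9,-0.6) -> (0.6, 25.9)

(0.6, 25.9)


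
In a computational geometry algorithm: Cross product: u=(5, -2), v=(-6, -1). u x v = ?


u x v = u_x*v_y - u_y*v_x = 5*(-1) - (-2)*(-6)
= (-5) - 12 = -17

-17


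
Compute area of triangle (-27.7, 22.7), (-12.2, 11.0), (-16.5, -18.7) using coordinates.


Area = |x_A(y_B-y_C) + x_B(y_C-y_A) + x_C(y_A-y_B)|/2
= |(-822.69) + 505.08 + (-193.05)|/2
= 510.66/2 = 255.33

255.33


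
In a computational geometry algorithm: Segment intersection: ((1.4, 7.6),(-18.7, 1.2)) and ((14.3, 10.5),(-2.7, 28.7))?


Cross products: d1=284.08, d2=758.7, d3=24.27, d4=-450.35
d1*d2 < 0 and d3*d4 < 0? no

No, they don't intersect


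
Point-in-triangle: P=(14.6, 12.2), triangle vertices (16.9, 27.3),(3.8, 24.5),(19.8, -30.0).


Cross products: AB x AP = 191.37, BC x BP = 391.8, CA x CP = 175.58
All same sign? yes

Yes, inside


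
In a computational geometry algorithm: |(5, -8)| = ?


|u| = sqrt(5^2 + (-8)^2) = sqrt(89) = 9.434

9.434


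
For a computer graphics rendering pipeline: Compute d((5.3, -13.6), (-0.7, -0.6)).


dx=-6, dy=13
d^2 = (-6)^2 + 13^2 = 205
d = sqrt(205) = 14.3178

14.3178


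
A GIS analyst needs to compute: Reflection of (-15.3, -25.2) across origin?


Reflection over origin: (x,y) -> (-x,-y)
(-15.3, -25.2) -> (15.3, 25.2)

(15.3, 25.2)


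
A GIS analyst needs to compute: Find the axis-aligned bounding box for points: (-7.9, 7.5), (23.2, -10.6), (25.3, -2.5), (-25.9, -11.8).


x range: [-25.9, 25.3]
y range: [-11.8, 7.5]
Bounding box: (-25.9,-11.8) to (25.3,7.5)

(-25.9,-11.8) to (25.3,7.5)


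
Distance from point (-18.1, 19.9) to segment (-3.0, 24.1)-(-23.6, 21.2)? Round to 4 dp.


Project P onto AB: t = 0.7469 (clamped to [0,1])
Closest point on segment: (-18.3863, 21.934)
Distance: 2.054

2.054


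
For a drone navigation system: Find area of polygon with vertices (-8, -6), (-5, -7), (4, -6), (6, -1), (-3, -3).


Shoelace sum: ((-8)*(-7) - (-5)*(-6)) + ((-5)*(-6) - 4*(-7)) + (4*(-1) - 6*(-6)) + (6*(-3) - (-3)*(-1)) + ((-3)*(-6) - (-8)*(-3))
= 89
Area = |89|/2 = 44.5

44.5


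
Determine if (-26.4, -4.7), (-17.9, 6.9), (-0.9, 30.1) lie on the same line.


Cross product: ((-17.9)-(-26.4))*(30.1-(-4.7)) - (6.9-(-4.7))*((-0.9)-(-26.4))
= 0

Yes, collinear


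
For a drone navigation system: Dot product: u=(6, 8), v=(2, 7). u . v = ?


u . v = u_x*v_x + u_y*v_y = 6*2 + 8*7
= 12 + 56 = 68

68


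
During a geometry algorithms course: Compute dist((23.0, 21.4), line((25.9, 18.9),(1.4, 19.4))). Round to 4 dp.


|cross product| = 59.8
|line direction| = sqrt(600.5) = 24.5051
Distance = 59.8/sqrt(600.5) = 2.4403

2.4403


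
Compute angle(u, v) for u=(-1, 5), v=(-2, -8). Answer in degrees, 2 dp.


u.v = -38, |u| = sqrt(26) = 5.099, |v| = sqrt(68) = 8.2462
cos(theta) = u.v/(|u||v|) = -38/sqrt(1768) = -0.903738
theta = acos(-0.903738) = 154.65 degrees

154.65 degrees


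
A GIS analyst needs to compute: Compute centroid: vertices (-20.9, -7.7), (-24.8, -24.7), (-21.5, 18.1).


Centroid = ((x_A+x_B+x_C)/3, (y_A+y_B+y_C)/3)
= (((-20.9)+(-24.8)+(-21.5))/3, ((-7.7)+(-24.7)+18.1)/3)
= (-22.4, -4.7667)

(-22.4, -4.7667)


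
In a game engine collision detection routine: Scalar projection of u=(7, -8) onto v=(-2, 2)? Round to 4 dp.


u.v = -30, |v| = sqrt(8) = 2.8284
Scalar projection = u.v / |v| = -30 / sqrt(8) = -10.6066

-10.6066


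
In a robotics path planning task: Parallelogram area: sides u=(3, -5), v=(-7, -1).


|u x v| = |3*(-1) - (-5)*(-7)|
= |(-3) - 35| = 38

38


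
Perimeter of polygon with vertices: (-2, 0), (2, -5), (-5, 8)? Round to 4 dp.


Sides: (-2, 0)->(2, -5): sqrt(41) = 6.403124, (2, -5)->(-5, 8): sqrt(218) = 14.764823, (-5, 8)->(-2, 0): sqrt(73) = 8.544004
Sum = 29.711951
Perimeter = 29.712

29.712


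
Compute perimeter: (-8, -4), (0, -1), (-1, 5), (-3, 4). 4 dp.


Sides: (-8, -4)->(0, -1): sqrt(73) = 8.544004, (0, -1)->(-1, 5): sqrt(37) = 6.082763, (-1, 5)->(-3, 4): sqrt(5) = 2.236068, (-3, 4)->(-8, -4): sqrt(89) = 9.433981
Sum = 26.296816
Perimeter = 26.2968

26.2968


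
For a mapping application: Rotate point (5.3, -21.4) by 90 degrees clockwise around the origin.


90° CW: (x,y) -> (y, -x)
(5.3,-21.4) -> (-21.4, -5.3)

(-21.4, -5.3)


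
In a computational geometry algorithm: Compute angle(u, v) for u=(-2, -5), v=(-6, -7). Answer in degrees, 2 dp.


u.v = 47, |u| = sqrt(29) = 5.3852, |v| = sqrt(85) = 9.2195
cos(theta) = u.v/(|u||v|) = 47/sqrt(2465) = 0.94665
theta = acos(0.94665) = 18.8 degrees

18.8 degrees


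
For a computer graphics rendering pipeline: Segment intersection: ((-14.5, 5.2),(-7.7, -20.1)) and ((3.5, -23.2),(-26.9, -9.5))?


Cross products: d1=-616.76, d2=59.2, d3=262.28, d4=-413.68
d1*d2 < 0 and d3*d4 < 0? yes

Yes, they intersect


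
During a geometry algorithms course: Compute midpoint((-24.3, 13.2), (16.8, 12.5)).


M = (((-24.3)+16.8)/2, (13.2+12.5)/2)
= (-3.75, 12.85)

(-3.75, 12.85)


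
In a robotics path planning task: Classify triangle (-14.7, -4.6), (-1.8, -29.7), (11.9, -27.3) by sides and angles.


Side lengths squared: AB^2=796.42, BC^2=193.45, CA^2=1222.85
Sorted: [193.45, 796.42, 1222.85]
By sides: Scalene, By angles: Obtuse

Scalene, Obtuse


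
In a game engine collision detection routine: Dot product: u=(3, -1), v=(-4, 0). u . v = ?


u . v = u_x*v_x + u_y*v_y = 3*(-4) + (-1)*0
= (-12) + 0 = -12

-12


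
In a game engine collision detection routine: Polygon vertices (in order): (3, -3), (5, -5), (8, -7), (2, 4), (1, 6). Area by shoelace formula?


Shoelace sum: (3*(-5) - 5*(-3)) + (5*(-7) - 8*(-5)) + (8*4 - 2*(-7)) + (2*6 - 1*4) + (1*(-3) - 3*6)
= 38
Area = |38|/2 = 19

19


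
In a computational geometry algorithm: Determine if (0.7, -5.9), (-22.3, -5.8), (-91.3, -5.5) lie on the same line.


Cross product: ((-22.3)-0.7)*((-5.5)-(-5.9)) - ((-5.8)-(-5.9))*((-91.3)-0.7)
= 0

Yes, collinear


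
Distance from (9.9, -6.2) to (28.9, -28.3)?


dx=19, dy=-22.1
d^2 = 19^2 + (-22.1)^2 = 849.41
d = sqrt(849.41) = 29.1446

29.1446


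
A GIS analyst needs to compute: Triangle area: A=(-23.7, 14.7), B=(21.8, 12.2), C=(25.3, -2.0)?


Area = |x_A(y_B-y_C) + x_B(y_C-y_A) + x_C(y_A-y_B)|/2
= |(-336.54) + (-364.06) + 63.25|/2
= 637.35/2 = 318.675

318.675


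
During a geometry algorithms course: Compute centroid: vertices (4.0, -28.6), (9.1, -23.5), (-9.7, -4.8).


Centroid = ((x_A+x_B+x_C)/3, (y_A+y_B+y_C)/3)
= ((4+9.1+(-9.7))/3, ((-28.6)+(-23.5)+(-4.8))/3)
= (1.1333, -18.9667)

(1.1333, -18.9667)


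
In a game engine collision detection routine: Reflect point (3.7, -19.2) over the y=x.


Reflection over y=x: (x,y) -> (y,x)
(3.7, -19.2) -> (-19.2, 3.7)

(-19.2, 3.7)


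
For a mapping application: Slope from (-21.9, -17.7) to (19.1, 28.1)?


slope = (y2-y1)/(x2-x1) = (28.1-(-17.7))/(19.1-(-21.9)) = 45.8/41 = 1.1171

1.1171


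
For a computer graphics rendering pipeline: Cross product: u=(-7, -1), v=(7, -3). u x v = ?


u x v = u_x*v_y - u_y*v_x = (-7)*(-3) - (-1)*7
= 21 - (-7) = 28

28


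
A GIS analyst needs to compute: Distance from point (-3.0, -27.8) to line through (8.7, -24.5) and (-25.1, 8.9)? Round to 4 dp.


|cross product| = 502.32
|line direction| = sqrt(2258) = 47.5184
Distance = 502.32/sqrt(2258) = 10.5711

10.5711


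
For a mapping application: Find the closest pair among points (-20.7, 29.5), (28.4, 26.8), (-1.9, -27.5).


d(P0,P1) = 49.1742, d(P0,P2) = 60.0203, d(P1,P2) = 62.1818
Closest: P0 and P1

Closest pair: (-20.7, 29.5) and (28.4, 26.8), distance = 49.1742


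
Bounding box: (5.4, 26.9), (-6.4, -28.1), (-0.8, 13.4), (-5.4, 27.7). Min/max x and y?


x range: [-6.4, 5.4]
y range: [-28.1, 27.7]
Bounding box: (-6.4,-28.1) to (5.4,27.7)

(-6.4,-28.1) to (5.4,27.7)


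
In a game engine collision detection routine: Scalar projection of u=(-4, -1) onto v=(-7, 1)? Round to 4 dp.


u.v = 27, |v| = sqrt(50) = 7.0711
Scalar projection = u.v / |v| = 27 / sqrt(50) = 3.8184

3.8184


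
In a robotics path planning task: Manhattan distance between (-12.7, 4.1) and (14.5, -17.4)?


|(-12.7)-14.5| + |4.1-(-17.4)| = 27.2 + 21.5 = 48.7

48.7


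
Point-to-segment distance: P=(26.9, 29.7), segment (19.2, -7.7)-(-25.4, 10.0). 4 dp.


Project P onto AB: t = 0.1384 (clamped to [0,1])
Closest point on segment: (13.0293, -5.2511)
Distance: 37.6029

37.6029


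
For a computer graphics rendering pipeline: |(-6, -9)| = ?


|u| = sqrt((-6)^2 + (-9)^2) = sqrt(117) = 10.8167

10.8167


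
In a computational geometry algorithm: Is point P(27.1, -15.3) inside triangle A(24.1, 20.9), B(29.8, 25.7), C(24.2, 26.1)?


Cross products: AB x AP = -220.74, BC x BP = 230.68, CA x CP = 19.22
All same sign? no

No, outside


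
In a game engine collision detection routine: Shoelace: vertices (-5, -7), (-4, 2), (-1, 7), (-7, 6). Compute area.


Shoelace sum: ((-5)*2 - (-4)*(-7)) + ((-4)*7 - (-1)*2) + ((-1)*6 - (-7)*7) + ((-7)*(-7) - (-5)*6)
= 58
Area = |58|/2 = 29

29


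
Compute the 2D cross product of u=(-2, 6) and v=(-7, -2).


u x v = u_x*v_y - u_y*v_x = (-2)*(-2) - 6*(-7)
= 4 - (-42) = 46

46


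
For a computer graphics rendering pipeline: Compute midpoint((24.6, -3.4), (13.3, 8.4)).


M = ((24.6+13.3)/2, ((-3.4)+8.4)/2)
= (18.95, 2.5)

(18.95, 2.5)


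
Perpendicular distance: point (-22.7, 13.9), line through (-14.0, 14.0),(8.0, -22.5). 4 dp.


|cross product| = 319.75
|line direction| = sqrt(1816.25) = 42.6175
Distance = 319.75/sqrt(1816.25) = 7.5028

7.5028


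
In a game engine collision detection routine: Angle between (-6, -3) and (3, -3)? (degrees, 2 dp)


u.v = -9, |u| = sqrt(45) = 6.7082, |v| = sqrt(18) = 4.2426
cos(theta) = u.v/(|u||v|) = -9/sqrt(810) = -0.316228
theta = acos(-0.316228) = 108.43 degrees

108.43 degrees


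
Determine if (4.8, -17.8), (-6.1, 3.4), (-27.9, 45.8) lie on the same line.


Cross product: ((-6.1)-4.8)*(45.8-(-17.8)) - (3.4-(-17.8))*((-27.9)-4.8)
= 0

Yes, collinear


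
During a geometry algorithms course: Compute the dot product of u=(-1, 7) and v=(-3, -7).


u . v = u_x*v_x + u_y*v_y = (-1)*(-3) + 7*(-7)
= 3 + (-49) = -46

-46


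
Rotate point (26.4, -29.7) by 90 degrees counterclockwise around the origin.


90° CCW: (x,y) -> (-y, x)
(26.4,-29.7) -> (29.7, 26.4)

(29.7, 26.4)


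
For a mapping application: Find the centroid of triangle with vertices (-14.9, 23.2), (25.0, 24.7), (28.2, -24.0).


Centroid = ((x_A+x_B+x_C)/3, (y_A+y_B+y_C)/3)
= (((-14.9)+25+28.2)/3, (23.2+24.7+(-24))/3)
= (12.7667, 7.9667)

(12.7667, 7.9667)


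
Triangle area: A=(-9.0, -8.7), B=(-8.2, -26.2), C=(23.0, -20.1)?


Area = |x_A(y_B-y_C) + x_B(y_C-y_A) + x_C(y_A-y_B)|/2
= |54.9 + 93.48 + 402.5|/2
= 550.88/2 = 275.44

275.44


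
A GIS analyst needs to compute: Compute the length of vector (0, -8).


|u| = sqrt(0^2 + (-8)^2) = sqrt(64) = 8

8


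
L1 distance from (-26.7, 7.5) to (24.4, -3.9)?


|(-26.7)-24.4| + |7.5-(-3.9)| = 51.1 + 11.4 = 62.5

62.5


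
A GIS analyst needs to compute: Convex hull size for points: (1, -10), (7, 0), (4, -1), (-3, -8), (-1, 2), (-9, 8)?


Convex hull vertices (CCW): (-9, 8), (-3, -8), (1, -10), (7, 0)
Count = 4

4


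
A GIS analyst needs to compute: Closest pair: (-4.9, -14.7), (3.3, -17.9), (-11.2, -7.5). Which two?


d(P0,P1) = 8.8023, d(P0,P2) = 9.5671, d(P1,P2) = 17.844
Closest: P0 and P1

Closest pair: (-4.9, -14.7) and (3.3, -17.9), distance = 8.8023


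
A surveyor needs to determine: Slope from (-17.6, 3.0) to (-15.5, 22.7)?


slope = (y2-y1)/(x2-x1) = (22.7-3)/((-15.5)-(-17.6)) = 19.7/2.1 = 9.381

9.381


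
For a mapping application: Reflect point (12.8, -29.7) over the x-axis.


Reflection over x-axis: (x,y) -> (x,-y)
(12.8, -29.7) -> (12.8, 29.7)

(12.8, 29.7)


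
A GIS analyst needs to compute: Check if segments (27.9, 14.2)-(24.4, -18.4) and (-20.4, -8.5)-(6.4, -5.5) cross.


Cross products: d1=463.46, d2=-399.72, d3=-1495.13, d4=-631.95
d1*d2 < 0 and d3*d4 < 0? no

No, they don't intersect


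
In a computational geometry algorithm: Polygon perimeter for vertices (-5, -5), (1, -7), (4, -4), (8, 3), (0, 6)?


Sides: (-5, -5)->(1, -7): sqrt(40) = 6.324555, (1, -7)->(4, -4): sqrt(18) = 4.242641, (4, -4)->(8, 3): sqrt(65) = 8.062258, (8, 3)->(0, 6): sqrt(73) = 8.544004, (0, 6)->(-5, -5): sqrt(146) = 12.083046
Sum = 39.256504
Perimeter = 39.2565

39.2565


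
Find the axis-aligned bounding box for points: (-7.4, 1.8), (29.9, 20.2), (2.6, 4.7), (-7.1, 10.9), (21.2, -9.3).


x range: [-7.4, 29.9]
y range: [-9.3, 20.2]
Bounding box: (-7.4,-9.3) to (29.9,20.2)

(-7.4,-9.3) to (29.9,20.2)


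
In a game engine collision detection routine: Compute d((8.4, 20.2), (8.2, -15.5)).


dx=-0.2, dy=-35.7
d^2 = (-0.2)^2 + (-35.7)^2 = 1274.53
d = sqrt(1274.53) = 35.7006

35.7006


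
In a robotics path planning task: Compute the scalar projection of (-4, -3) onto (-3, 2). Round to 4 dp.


u.v = 6, |v| = sqrt(13) = 3.6056
Scalar projection = u.v / |v| = 6 / sqrt(13) = 1.6641

1.6641


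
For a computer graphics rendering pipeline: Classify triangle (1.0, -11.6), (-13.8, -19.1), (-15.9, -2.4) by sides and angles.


Side lengths squared: AB^2=275.29, BC^2=283.3, CA^2=370.25
Sorted: [275.29, 283.3, 370.25]
By sides: Scalene, By angles: Acute

Scalene, Acute


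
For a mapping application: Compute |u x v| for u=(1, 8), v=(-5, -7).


|u x v| = |1*(-7) - 8*(-5)|
= |(-7) - (-40)| = 33

33


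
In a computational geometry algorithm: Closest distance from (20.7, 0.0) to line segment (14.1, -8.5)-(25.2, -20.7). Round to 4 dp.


Project P onto AB: t = 0 (clamped to [0,1])
Closest point on segment: (14.1, -8.5)
Distance: 10.7615

10.7615


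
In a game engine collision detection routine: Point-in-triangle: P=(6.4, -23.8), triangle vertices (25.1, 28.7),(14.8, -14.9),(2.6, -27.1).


Cross products: AB x AP = -274.57, BC x BP = 6.1, CA x CP = -137.79
All same sign? no

No, outside


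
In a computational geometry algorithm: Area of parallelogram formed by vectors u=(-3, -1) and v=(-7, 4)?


|u x v| = |(-3)*4 - (-1)*(-7)|
= |(-12) - 7| = 19

19


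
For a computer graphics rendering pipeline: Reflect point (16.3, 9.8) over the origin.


Reflection over origin: (x,y) -> (-x,-y)
(16.3, 9.8) -> (-16.3, -9.8)

(-16.3, -9.8)


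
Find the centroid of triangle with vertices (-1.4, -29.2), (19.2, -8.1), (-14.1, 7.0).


Centroid = ((x_A+x_B+x_C)/3, (y_A+y_B+y_C)/3)
= (((-1.4)+19.2+(-14.1))/3, ((-29.2)+(-8.1)+7)/3)
= (1.2333, -10.1)

(1.2333, -10.1)


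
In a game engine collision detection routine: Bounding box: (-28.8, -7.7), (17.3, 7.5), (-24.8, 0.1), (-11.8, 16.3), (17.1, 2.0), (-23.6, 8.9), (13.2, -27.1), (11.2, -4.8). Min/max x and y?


x range: [-28.8, 17.3]
y range: [-27.1, 16.3]
Bounding box: (-28.8,-27.1) to (17.3,16.3)

(-28.8,-27.1) to (17.3,16.3)


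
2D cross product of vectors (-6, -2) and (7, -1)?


u x v = u_x*v_y - u_y*v_x = (-6)*(-1) - (-2)*7
= 6 - (-14) = 20

20


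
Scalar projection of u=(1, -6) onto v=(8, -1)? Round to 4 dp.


u.v = 14, |v| = sqrt(65) = 8.0623
Scalar projection = u.v / |v| = 14 / sqrt(65) = 1.7365

1.7365


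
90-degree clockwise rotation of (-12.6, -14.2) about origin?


90° CW: (x,y) -> (y, -x)
(-12.6,-14.2) -> (-14.2, 12.6)

(-14.2, 12.6)


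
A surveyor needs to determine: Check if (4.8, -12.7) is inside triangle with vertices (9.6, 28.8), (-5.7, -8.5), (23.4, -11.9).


Cross products: AB x AP = 455.91, BC x BP = -86.52, CA x CP = 768.06
All same sign? no

No, outside


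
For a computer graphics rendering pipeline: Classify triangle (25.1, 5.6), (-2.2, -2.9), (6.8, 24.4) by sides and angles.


Side lengths squared: AB^2=817.54, BC^2=826.29, CA^2=688.33
Sorted: [688.33, 817.54, 826.29]
By sides: Scalene, By angles: Acute

Scalene, Acute


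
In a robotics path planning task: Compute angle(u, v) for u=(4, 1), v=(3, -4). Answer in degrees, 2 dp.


u.v = 8, |u| = sqrt(17) = 4.1231, |v| = sqrt(25) = 5
cos(theta) = u.v/(|u||v|) = 8/sqrt(425) = 0.388057
theta = acos(0.388057) = 67.17 degrees

67.17 degrees


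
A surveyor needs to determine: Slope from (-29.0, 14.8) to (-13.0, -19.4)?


slope = (y2-y1)/(x2-x1) = ((-19.4)-14.8)/((-13)-(-29)) = (-34.2)/16 = -2.1375

-2.1375


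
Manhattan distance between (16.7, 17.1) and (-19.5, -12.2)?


|16.7-(-19.5)| + |17.1-(-12.2)| = 36.2 + 29.3 = 65.5

65.5


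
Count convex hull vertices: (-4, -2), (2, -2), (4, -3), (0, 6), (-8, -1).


Convex hull vertices (CCW): (-8, -1), (-4, -2), (4, -3), (0, 6)
Count = 4

4


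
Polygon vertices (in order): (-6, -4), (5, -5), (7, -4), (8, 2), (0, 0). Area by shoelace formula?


Shoelace sum: ((-6)*(-5) - 5*(-4)) + (5*(-4) - 7*(-5)) + (7*2 - 8*(-4)) + (8*0 - 0*2) + (0*(-4) - (-6)*0)
= 111
Area = |111|/2 = 55.5

55.5


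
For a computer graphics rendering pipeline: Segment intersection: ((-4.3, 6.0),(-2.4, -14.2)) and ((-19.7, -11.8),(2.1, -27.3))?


Cross products: d1=626.74, d2=215.83, d3=-344.9, d4=66.01
d1*d2 < 0 and d3*d4 < 0? no

No, they don't intersect


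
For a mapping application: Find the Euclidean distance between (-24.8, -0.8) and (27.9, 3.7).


dx=52.7, dy=4.5
d^2 = 52.7^2 + 4.5^2 = 2797.54
d = sqrt(2797.54) = 52.8918

52.8918


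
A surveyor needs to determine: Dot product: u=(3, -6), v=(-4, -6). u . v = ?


u . v = u_x*v_x + u_y*v_y = 3*(-4) + (-6)*(-6)
= (-12) + 36 = 24

24


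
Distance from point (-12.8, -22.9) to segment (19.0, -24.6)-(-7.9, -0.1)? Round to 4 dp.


Project P onto AB: t = 0.6776 (clamped to [0,1])
Closest point on segment: (0.7721, -7.9984)
Distance: 20.1559

20.1559


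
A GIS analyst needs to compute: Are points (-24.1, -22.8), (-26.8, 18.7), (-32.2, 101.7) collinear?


Cross product: ((-26.8)-(-24.1))*(101.7-(-22.8)) - (18.7-(-22.8))*((-32.2)-(-24.1))
= 0

Yes, collinear


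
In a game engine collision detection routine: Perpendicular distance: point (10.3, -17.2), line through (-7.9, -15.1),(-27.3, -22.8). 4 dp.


|cross product| = 180.88
|line direction| = sqrt(435.65) = 20.8722
Distance = 180.88/sqrt(435.65) = 8.6661

8.6661


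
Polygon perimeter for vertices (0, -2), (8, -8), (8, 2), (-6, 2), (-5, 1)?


Sides: (0, -2)->(8, -8): sqrt(100) = 10, (8, -8)->(8, 2): sqrt(100) = 10, (8, 2)->(-6, 2): sqrt(196) = 14, (-6, 2)->(-5, 1): sqrt(2) = 1.414214, (-5, 1)->(0, -2): sqrt(34) = 5.830952
Sum = 41.245166
Perimeter = 41.2452

41.2452


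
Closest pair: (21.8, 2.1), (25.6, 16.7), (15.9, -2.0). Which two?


d(P0,P1) = 15.0864, d(P0,P2) = 7.1847, d(P1,P2) = 21.0661
Closest: P0 and P2

Closest pair: (21.8, 2.1) and (15.9, -2.0), distance = 7.1847


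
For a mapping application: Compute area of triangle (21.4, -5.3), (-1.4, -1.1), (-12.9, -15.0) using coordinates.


Area = |x_A(y_B-y_C) + x_B(y_C-y_A) + x_C(y_A-y_B)|/2
= |297.46 + 13.58 + 54.18|/2
= 365.22/2 = 182.61

182.61


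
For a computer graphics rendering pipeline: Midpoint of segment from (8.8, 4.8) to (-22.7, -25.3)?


M = ((8.8+(-22.7))/2, (4.8+(-25.3))/2)
= (-6.95, -10.25)

(-6.95, -10.25)


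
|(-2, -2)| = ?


|u| = sqrt((-2)^2 + (-2)^2) = sqrt(8) = 2.8284

2.8284


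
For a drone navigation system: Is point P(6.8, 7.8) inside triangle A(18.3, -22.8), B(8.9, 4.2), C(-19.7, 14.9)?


Cross products: AB x AP = 22.86, BC x BP = -80.49, CA x CP = 729.25
All same sign? no

No, outside


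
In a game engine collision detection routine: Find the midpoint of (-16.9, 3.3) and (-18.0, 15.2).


M = (((-16.9)+(-18))/2, (3.3+15.2)/2)
= (-17.45, 9.25)

(-17.45, 9.25)


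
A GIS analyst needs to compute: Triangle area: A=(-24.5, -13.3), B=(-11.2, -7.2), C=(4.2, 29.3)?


Area = |x_A(y_B-y_C) + x_B(y_C-y_A) + x_C(y_A-y_B)|/2
= |894.25 + (-477.12) + (-25.62)|/2
= 391.51/2 = 195.755

195.755


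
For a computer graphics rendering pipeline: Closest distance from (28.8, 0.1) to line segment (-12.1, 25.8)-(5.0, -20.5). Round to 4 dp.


Project P onto AB: t = 0.7755 (clamped to [0,1])
Closest point on segment: (1.1618, -10.1076)
Distance: 29.463

29.463


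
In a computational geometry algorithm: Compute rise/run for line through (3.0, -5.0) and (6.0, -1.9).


slope = (y2-y1)/(x2-x1) = ((-1.9)-(-5))/(6-3) = 3.1/3 = 1.0333

1.0333


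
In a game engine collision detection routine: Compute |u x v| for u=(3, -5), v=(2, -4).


|u x v| = |3*(-4) - (-5)*2|
= |(-12) - (-10)| = 2

2


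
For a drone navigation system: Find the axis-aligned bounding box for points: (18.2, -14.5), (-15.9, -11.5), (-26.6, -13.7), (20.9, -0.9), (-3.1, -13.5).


x range: [-26.6, 20.9]
y range: [-14.5, -0.9]
Bounding box: (-26.6,-14.5) to (20.9,-0.9)

(-26.6,-14.5) to (20.9,-0.9)


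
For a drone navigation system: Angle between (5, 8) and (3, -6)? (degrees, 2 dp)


u.v = -33, |u| = sqrt(89) = 9.434, |v| = sqrt(45) = 6.7082
cos(theta) = u.v/(|u||v|) = -33/sqrt(4005) = -0.52145
theta = acos(-0.52145) = 121.43 degrees

121.43 degrees


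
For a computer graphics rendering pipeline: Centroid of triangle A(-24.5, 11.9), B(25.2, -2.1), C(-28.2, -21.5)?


Centroid = ((x_A+x_B+x_C)/3, (y_A+y_B+y_C)/3)
= (((-24.5)+25.2+(-28.2))/3, (11.9+(-2.1)+(-21.5))/3)
= (-9.1667, -3.9)

(-9.1667, -3.9)


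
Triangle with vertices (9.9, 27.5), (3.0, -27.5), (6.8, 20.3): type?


Side lengths squared: AB^2=3072.61, BC^2=2299.28, CA^2=61.45
Sorted: [61.45, 2299.28, 3072.61]
By sides: Scalene, By angles: Obtuse

Scalene, Obtuse


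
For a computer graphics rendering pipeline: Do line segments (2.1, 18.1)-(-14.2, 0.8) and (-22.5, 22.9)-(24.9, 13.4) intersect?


Cross products: d1=6.18, d2=-968.69, d3=-503.82, d4=471.05
d1*d2 < 0 and d3*d4 < 0? yes

Yes, they intersect


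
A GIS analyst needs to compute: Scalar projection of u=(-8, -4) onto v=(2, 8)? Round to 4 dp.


u.v = -48, |v| = sqrt(68) = 8.2462
Scalar projection = u.v / |v| = -48 / sqrt(68) = -5.8209

-5.8209


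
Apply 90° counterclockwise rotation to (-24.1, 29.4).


90° CCW: (x,y) -> (-y, x)
(-24.1,29.4) -> (-29.4, -24.1)

(-29.4, -24.1)


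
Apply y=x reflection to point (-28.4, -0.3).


Reflection over y=x: (x,y) -> (y,x)
(-28.4, -0.3) -> (-0.3, -28.4)

(-0.3, -28.4)


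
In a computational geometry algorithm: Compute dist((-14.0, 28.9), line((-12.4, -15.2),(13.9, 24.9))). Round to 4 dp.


|cross product| = 1223.99
|line direction| = sqrt(2299.7) = 47.9552
Distance = 1223.99/sqrt(2299.7) = 25.5236

25.5236


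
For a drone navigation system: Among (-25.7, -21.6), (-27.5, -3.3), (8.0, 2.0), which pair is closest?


d(P0,P1) = 18.3883, d(P0,P2) = 41.1418, d(P1,P2) = 35.8935
Closest: P0 and P1

Closest pair: (-25.7, -21.6) and (-27.5, -3.3), distance = 18.3883


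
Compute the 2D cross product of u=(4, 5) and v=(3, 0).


u x v = u_x*v_y - u_y*v_x = 4*0 - 5*3
= 0 - 15 = -15

-15


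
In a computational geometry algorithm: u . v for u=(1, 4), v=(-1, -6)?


u . v = u_x*v_x + u_y*v_y = 1*(-1) + 4*(-6)
= (-1) + (-24) = -25

-25


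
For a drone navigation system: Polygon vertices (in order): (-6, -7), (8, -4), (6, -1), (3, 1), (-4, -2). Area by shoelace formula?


Shoelace sum: ((-6)*(-4) - 8*(-7)) + (8*(-1) - 6*(-4)) + (6*1 - 3*(-1)) + (3*(-2) - (-4)*1) + ((-4)*(-7) - (-6)*(-2))
= 119
Area = |119|/2 = 59.5

59.5


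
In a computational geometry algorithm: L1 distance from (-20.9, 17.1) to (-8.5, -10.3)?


|(-20.9)-(-8.5)| + |17.1-(-10.3)| = 12.4 + 27.4 = 39.8

39.8


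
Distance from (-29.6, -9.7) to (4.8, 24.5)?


dx=34.4, dy=34.2
d^2 = 34.4^2 + 34.2^2 = 2353
d = sqrt(2353) = 48.5077

48.5077


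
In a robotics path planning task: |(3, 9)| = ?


|u| = sqrt(3^2 + 9^2) = sqrt(90) = 9.4868

9.4868


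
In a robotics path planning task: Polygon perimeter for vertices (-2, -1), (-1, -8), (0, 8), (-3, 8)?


Sides: (-2, -1)->(-1, -8): sqrt(50) = 7.071068, (-1, -8)->(0, 8): sqrt(257) = 16.03122, (0, 8)->(-3, 8): sqrt(9) = 3, (-3, 8)->(-2, -1): sqrt(82) = 9.055385
Sum = 35.157673
Perimeter = 35.1577

35.1577


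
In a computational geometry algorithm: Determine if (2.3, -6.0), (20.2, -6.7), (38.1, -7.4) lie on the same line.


Cross product: (20.2-2.3)*((-7.4)-(-6)) - ((-6.7)-(-6))*(38.1-2.3)
= 0

Yes, collinear


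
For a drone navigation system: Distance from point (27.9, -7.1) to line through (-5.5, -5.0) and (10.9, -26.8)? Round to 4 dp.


|cross product| = 693.68
|line direction| = sqrt(744.2) = 27.28
Distance = 693.68/sqrt(744.2) = 25.4281

25.4281


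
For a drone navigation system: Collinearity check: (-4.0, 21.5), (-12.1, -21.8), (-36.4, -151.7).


Cross product: ((-12.1)-(-4))*((-151.7)-21.5) - ((-21.8)-21.5)*((-36.4)-(-4))
= 0

Yes, collinear


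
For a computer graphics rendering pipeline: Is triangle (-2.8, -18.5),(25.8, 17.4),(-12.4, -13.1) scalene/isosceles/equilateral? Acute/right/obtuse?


Side lengths squared: AB^2=2106.77, BC^2=2389.49, CA^2=121.32
Sorted: [121.32, 2106.77, 2389.49]
By sides: Scalene, By angles: Obtuse

Scalene, Obtuse


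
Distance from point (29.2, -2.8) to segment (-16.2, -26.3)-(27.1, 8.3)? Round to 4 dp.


Project P onto AB: t = 0.9046 (clamped to [0,1])
Closest point on segment: (22.9684, 4.9985)
Distance: 9.9825

9.9825


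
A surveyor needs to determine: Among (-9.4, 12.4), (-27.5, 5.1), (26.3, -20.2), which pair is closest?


d(P0,P1) = 19.5167, d(P0,P2) = 48.3451, d(P1,P2) = 59.4519
Closest: P0 and P1

Closest pair: (-9.4, 12.4) and (-27.5, 5.1), distance = 19.5167


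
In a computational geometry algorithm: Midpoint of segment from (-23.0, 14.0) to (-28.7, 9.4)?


M = (((-23)+(-28.7))/2, (14+9.4)/2)
= (-25.85, 11.7)

(-25.85, 11.7)


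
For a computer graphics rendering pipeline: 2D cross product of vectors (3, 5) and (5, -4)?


u x v = u_x*v_y - u_y*v_x = 3*(-4) - 5*5
= (-12) - 25 = -37

-37


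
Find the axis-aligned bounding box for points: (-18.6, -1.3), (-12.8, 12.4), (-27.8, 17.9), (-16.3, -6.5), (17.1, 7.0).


x range: [-27.8, 17.1]
y range: [-6.5, 17.9]
Bounding box: (-27.8,-6.5) to (17.1,17.9)

(-27.8,-6.5) to (17.1,17.9)


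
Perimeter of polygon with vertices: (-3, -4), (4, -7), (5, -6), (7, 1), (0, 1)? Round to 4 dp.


Sides: (-3, -4)->(4, -7): sqrt(58) = 7.615773, (4, -7)->(5, -6): sqrt(2) = 1.414214, (5, -6)->(7, 1): sqrt(53) = 7.28011, (7, 1)->(0, 1): sqrt(49) = 7, (0, 1)->(-3, -4): sqrt(34) = 5.830952
Sum = 29.141049
Perimeter = 29.141

29.141


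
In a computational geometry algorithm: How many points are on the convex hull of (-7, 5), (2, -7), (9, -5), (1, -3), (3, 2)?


Convex hull vertices (CCW): (-7, 5), (2, -7), (9, -5), (3, 2)
Count = 4

4


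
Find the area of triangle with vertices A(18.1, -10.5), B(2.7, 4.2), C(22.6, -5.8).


Area = |x_A(y_B-y_C) + x_B(y_C-y_A) + x_C(y_A-y_B)|/2
= |181 + 12.69 + (-332.22)|/2
= 138.53/2 = 69.265

69.265


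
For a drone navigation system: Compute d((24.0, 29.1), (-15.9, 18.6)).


dx=-39.9, dy=-10.5
d^2 = (-39.9)^2 + (-10.5)^2 = 1702.26
d = sqrt(1702.26) = 41.2585

41.2585


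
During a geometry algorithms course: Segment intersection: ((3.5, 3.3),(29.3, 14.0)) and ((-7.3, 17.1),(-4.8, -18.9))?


Cross products: d1=354.3, d2=1309.85, d3=471.6, d4=-483.95
d1*d2 < 0 and d3*d4 < 0? no

No, they don't intersect


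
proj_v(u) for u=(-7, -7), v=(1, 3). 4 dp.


u.v = -28, |v| = sqrt(10) = 3.1623
Scalar projection = u.v / |v| = -28 / sqrt(10) = -8.8544

-8.8544


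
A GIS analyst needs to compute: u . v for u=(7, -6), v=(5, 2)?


u . v = u_x*v_x + u_y*v_y = 7*5 + (-6)*2
= 35 + (-12) = 23

23


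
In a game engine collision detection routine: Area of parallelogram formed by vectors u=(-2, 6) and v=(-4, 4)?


|u x v| = |(-2)*4 - 6*(-4)|
= |(-8) - (-24)| = 16

16


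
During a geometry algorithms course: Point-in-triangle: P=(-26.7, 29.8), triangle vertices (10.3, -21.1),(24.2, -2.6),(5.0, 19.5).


Cross products: AB x AP = 1392.01, BC x BP = 502.81, CA x CP = -1232.43
All same sign? no

No, outside


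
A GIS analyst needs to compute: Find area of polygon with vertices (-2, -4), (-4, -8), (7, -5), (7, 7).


Shoelace sum: ((-2)*(-8) - (-4)*(-4)) + ((-4)*(-5) - 7*(-8)) + (7*7 - 7*(-5)) + (7*(-4) - (-2)*7)
= 146
Area = |146|/2 = 73

73


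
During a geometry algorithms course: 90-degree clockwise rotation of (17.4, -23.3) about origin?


90° CW: (x,y) -> (y, -x)
(17.4,-23.3) -> (-23.3, -17.4)

(-23.3, -17.4)


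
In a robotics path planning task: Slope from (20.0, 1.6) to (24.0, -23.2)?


slope = (y2-y1)/(x2-x1) = ((-23.2)-1.6)/(24-20) = (-24.8)/4 = -6.2

-6.2


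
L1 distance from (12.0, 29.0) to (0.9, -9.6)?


|12-0.9| + |29-(-9.6)| = 11.1 + 38.6 = 49.7

49.7


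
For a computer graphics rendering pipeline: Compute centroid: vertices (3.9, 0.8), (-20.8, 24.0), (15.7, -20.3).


Centroid = ((x_A+x_B+x_C)/3, (y_A+y_B+y_C)/3)
= ((3.9+(-20.8)+15.7)/3, (0.8+24+(-20.3))/3)
= (-0.4, 1.5)

(-0.4, 1.5)


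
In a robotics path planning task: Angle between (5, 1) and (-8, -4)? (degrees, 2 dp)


u.v = -44, |u| = sqrt(26) = 5.099, |v| = sqrt(80) = 8.9443
cos(theta) = u.v/(|u||v|) = -44/sqrt(2080) = -0.964764
theta = acos(-0.964764) = 164.74 degrees

164.74 degrees


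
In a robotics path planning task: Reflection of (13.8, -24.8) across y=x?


Reflection over y=x: (x,y) -> (y,x)
(13.8, -24.8) -> (-24.8, 13.8)

(-24.8, 13.8)


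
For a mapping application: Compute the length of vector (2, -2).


|u| = sqrt(2^2 + (-2)^2) = sqrt(8) = 2.8284

2.8284


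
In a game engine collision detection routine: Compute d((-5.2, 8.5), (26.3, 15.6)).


dx=31.5, dy=7.1
d^2 = 31.5^2 + 7.1^2 = 1042.66
d = sqrt(1042.66) = 32.2902

32.2902


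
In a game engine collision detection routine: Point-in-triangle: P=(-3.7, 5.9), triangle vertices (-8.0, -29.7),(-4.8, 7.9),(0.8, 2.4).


Cross products: AB x AP = -47.76, BC x BP = -5.15, CA x CP = -175.25
All same sign? yes

Yes, inside


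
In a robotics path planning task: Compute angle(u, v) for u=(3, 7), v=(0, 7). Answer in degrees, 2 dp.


u.v = 49, |u| = sqrt(58) = 7.6158, |v| = sqrt(49) = 7
cos(theta) = u.v/(|u||v|) = 49/sqrt(2842) = 0.919145
theta = acos(0.919145) = 23.2 degrees

23.2 degrees


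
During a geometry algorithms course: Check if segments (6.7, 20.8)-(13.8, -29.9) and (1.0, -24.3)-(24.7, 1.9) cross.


Cross products: d1=919.53, d2=-468.08, d3=-609.2, d4=778.41
d1*d2 < 0 and d3*d4 < 0? yes

Yes, they intersect


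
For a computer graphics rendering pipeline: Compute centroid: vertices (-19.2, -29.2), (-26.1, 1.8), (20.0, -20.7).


Centroid = ((x_A+x_B+x_C)/3, (y_A+y_B+y_C)/3)
= (((-19.2)+(-26.1)+20)/3, ((-29.2)+1.8+(-20.7))/3)
= (-8.4333, -16.0333)

(-8.4333, -16.0333)


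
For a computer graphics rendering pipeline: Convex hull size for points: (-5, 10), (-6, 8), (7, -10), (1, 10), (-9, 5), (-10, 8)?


Convex hull vertices (CCW): (-10, 8), (-9, 5), (7, -10), (1, 10), (-5, 10)
Count = 5

5


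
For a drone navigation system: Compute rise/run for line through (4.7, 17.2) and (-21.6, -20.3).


slope = (y2-y1)/(x2-x1) = ((-20.3)-17.2)/((-21.6)-4.7) = (-37.5)/(-26.3) = 1.4259

1.4259


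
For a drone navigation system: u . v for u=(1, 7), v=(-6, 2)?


u . v = u_x*v_x + u_y*v_y = 1*(-6) + 7*2
= (-6) + 14 = 8

8


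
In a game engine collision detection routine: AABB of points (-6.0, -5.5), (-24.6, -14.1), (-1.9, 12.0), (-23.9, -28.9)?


x range: [-24.6, -1.9]
y range: [-28.9, 12]
Bounding box: (-24.6,-28.9) to (-1.9,12)

(-24.6,-28.9) to (-1.9,12)


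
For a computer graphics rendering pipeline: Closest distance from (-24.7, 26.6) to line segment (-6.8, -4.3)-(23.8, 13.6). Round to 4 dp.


Project P onto AB: t = 0.0043 (clamped to [0,1])
Closest point on segment: (-6.6693, -4.2235)
Distance: 35.7099

35.7099


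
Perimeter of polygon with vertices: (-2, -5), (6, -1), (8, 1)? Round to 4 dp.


Sides: (-2, -5)->(6, -1): sqrt(80) = 8.944272, (6, -1)->(8, 1): sqrt(8) = 2.828427, (8, 1)->(-2, -5): sqrt(136) = 11.661904
Sum = 23.434603
Perimeter = 23.4346

23.4346


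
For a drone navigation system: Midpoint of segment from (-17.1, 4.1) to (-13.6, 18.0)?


M = (((-17.1)+(-13.6))/2, (4.1+18)/2)
= (-15.35, 11.05)

(-15.35, 11.05)


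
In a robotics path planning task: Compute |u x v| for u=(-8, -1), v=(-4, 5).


|u x v| = |(-8)*5 - (-1)*(-4)|
= |(-40) - 4| = 44

44


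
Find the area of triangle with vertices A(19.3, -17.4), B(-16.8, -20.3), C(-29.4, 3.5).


Area = |x_A(y_B-y_C) + x_B(y_C-y_A) + x_C(y_A-y_B)|/2
= |(-459.34) + (-351.12) + (-85.26)|/2
= 895.72/2 = 447.86

447.86


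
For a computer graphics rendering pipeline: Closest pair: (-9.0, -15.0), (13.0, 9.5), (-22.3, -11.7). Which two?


d(P0,P1) = 32.928, d(P0,P2) = 13.7033, d(P1,P2) = 41.1768
Closest: P0 and P2

Closest pair: (-9.0, -15.0) and (-22.3, -11.7), distance = 13.7033


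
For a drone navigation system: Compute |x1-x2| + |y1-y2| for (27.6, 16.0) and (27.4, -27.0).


|27.6-27.4| + |16-(-27)| = 0.2 + 43 = 43.2

43.2


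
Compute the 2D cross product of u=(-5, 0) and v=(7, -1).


u x v = u_x*v_y - u_y*v_x = (-5)*(-1) - 0*7
= 5 - 0 = 5

5


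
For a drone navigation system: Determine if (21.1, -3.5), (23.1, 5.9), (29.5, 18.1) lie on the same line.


Cross product: (23.1-21.1)*(18.1-(-3.5)) - (5.9-(-3.5))*(29.5-21.1)
= -35.76

No, not collinear


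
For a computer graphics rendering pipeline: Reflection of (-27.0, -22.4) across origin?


Reflection over origin: (x,y) -> (-x,-y)
(-27, -22.4) -> (27, 22.4)

(27, 22.4)


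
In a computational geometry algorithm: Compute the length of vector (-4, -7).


|u| = sqrt((-4)^2 + (-7)^2) = sqrt(65) = 8.0623

8.0623


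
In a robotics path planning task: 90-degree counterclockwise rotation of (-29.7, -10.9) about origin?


90° CCW: (x,y) -> (-y, x)
(-29.7,-10.9) -> (10.9, -29.7)

(10.9, -29.7)


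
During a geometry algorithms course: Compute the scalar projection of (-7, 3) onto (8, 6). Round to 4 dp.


u.v = -38, |v| = sqrt(100) = 10
Scalar projection = u.v / |v| = -38 / sqrt(100) = -3.8

-3.8


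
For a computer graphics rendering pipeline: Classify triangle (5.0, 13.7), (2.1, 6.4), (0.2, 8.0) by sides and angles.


Side lengths squared: AB^2=61.7, BC^2=6.17, CA^2=55.53
Sorted: [6.17, 55.53, 61.7]
By sides: Scalene, By angles: Right

Scalene, Right


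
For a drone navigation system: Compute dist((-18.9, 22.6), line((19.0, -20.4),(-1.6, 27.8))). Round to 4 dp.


|cross product| = 940.98
|line direction| = sqrt(2747.6) = 52.4176
Distance = 940.98/sqrt(2747.6) = 17.9516

17.9516


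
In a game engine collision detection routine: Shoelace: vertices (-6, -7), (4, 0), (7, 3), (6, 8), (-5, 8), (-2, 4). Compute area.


Shoelace sum: ((-6)*0 - 4*(-7)) + (4*3 - 7*0) + (7*8 - 6*3) + (6*8 - (-5)*8) + ((-5)*4 - (-2)*8) + ((-2)*(-7) - (-6)*4)
= 200
Area = |200|/2 = 100

100


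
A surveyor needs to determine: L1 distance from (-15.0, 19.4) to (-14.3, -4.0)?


|(-15)-(-14.3)| + |19.4-(-4)| = 0.7 + 23.4 = 24.1

24.1


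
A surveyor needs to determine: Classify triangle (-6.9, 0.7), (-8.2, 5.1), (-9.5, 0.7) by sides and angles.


Side lengths squared: AB^2=21.05, BC^2=21.05, CA^2=6.76
Sorted: [6.76, 21.05, 21.05]
By sides: Isosceles, By angles: Acute

Isosceles, Acute


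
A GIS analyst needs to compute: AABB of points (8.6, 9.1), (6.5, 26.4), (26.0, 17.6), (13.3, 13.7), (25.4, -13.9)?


x range: [6.5, 26]
y range: [-13.9, 26.4]
Bounding box: (6.5,-13.9) to (26,26.4)

(6.5,-13.9) to (26,26.4)


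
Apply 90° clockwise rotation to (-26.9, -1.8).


90° CW: (x,y) -> (y, -x)
(-26.9,-1.8) -> (-1.8, 26.9)

(-1.8, 26.9)


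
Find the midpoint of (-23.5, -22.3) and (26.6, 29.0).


M = (((-23.5)+26.6)/2, ((-22.3)+29)/2)
= (1.55, 3.35)

(1.55, 3.35)


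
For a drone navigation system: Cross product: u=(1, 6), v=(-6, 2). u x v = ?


u x v = u_x*v_y - u_y*v_x = 1*2 - 6*(-6)
= 2 - (-36) = 38

38


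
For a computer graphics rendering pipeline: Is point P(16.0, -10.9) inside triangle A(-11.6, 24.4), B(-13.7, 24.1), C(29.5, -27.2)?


Cross products: AB x AP = 82.41, BC x BP = 11.61, CA x CP = 26.67
All same sign? yes

Yes, inside
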